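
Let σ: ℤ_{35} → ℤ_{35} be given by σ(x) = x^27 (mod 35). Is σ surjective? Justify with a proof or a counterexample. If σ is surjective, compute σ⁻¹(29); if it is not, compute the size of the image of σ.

σ(4): Repeated squaring mod 35: 4^1 ≡ 4, 4^2 ≡ 4² = 16, 4^4 ≡ 16² = 256 ≡ 11, 4^8 ≡ 11² = 121 ≡ 16, 4^16 ≡ 16² = 256 ≡ 11. Since 27 = 16 + 8 + 2 + 1, 4^27 ≡ 11·16·16·4: 11·16 = 176 ≡ 1, then 1·16 = 16, then 16·4 = 64 ≡ 29. So 4^27 ≡ 29 (mod 35).
σ(9): Repeated squaring mod 35: 9^1 ≡ 9, 9^2 ≡ 9² = 81 ≡ 11, 9^4 ≡ 11² = 121 ≡ 16, 9^8 ≡ 16² = 256 ≡ 11, 9^16 ≡ 11² = 121 ≡ 16. Since 27 = 16 + 8 + 2 + 1, 9^27 ≡ 16·11·11·9: 16·11 = 176 ≡ 1, then 1·11 = 11, then 11·9 = 99 ≡ 29. So 9^27 ≡ 29 (mod 35).
So σ(4) = σ(9) = 29 while 4 ≠ 9, hence σ is not injective.
A non-injective map from the 35-element set ℤ_{35} to itself takes at most 34 distinct values, so it cannot be surjective. Therefore σ is not surjective.
Since σ is not surjective, we determine |image(σ)|. Computing x^27 mod 35 for each x (by repeated squaring, reducing mod 35 at every step), the values σ(0), σ(1), …, σ(34) are: 0, 1, 8, 27, 29, 20, 6, 28, 22, 29, 20, 1, 13, 27, 14, 15, 1, 13, 22, 34, 20, 21, 8, 22, 34, 15, 6, 13, 7, 29, 15, 6, 8, 27, 34.
The distinct values are {0, 1, 6, 7, 8, 13, 14, 15, 20, 21, 22, 27, 28, 29, 34}; there are 15 of them.

15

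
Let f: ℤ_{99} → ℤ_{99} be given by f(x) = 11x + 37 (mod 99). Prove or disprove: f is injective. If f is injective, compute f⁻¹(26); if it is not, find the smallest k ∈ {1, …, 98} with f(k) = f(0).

Recall: f is injective when f(s) = f(t) forces s = t.
We have gcd(11, 99) = 11 > 1. Taking s = 0 and t = 9: f(0) = 37 and f(9) = 11·9 + 37 = 136 ≡ 37 (mod 99).
So f(0) = f(9) while 0 ≠ 9, thus f is not injective.
Since f is not injective, we find the least positive k with f(k) = f(0): this means 11k ≡ 0 (mod 99), i.e. 99 ∣ 11k. Since gcd(11, 99) = 11, dividing through by 11 this holds exactly when 9 ∣ k.
The smallest positive such k is 9.

9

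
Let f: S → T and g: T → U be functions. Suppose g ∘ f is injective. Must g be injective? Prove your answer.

not injective

No. Take S = {1, 2, 3}, T = {1, 2, 3, 4, 5, 6}, U = {1, 2, 3, 4, 5, 6}, f(a) = a for each a ∈ S, and g(b) = 5 if b ∈ {5, 6} else g(b) = b.
Then g ∘ f = f is injective (S ⊂ T and f is the inclusion), but g(5) = g(6) = 5 with 5 ≠ 6, so g is not injective.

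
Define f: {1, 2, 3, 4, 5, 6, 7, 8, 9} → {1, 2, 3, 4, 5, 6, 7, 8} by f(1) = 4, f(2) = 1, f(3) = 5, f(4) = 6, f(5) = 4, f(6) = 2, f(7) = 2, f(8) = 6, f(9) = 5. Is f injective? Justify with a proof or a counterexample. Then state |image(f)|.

f(1) = 4 = f(5) with 1 ≠ 5, so f is not injective.
The image of f is {1, 2, 4, 5, 6}, which has 5 elements.

5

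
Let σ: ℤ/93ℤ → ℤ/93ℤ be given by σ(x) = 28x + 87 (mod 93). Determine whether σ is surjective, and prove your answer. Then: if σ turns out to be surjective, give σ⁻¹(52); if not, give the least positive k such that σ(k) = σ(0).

Since gcd(28, 93) = 1, 28 is invertible modulo 93. Euclid's algorithm: 93 = 3·28 + 9, 28 = 3·9 + 1; back-substituting gives 1 = 10·28 − 3·93, so 28⁻¹ ≡ 10 (mod 93).
For any y ∈ ℤ/93ℤ, x = 10(y − 87) mod 93 satisfies σ(x) = 28·10(y − 87) + 87 ≡ y (since 28·10 ≡ 1 mod 93). So every y has a preimage.
Therefore σ is surjective.
Since σ is surjective, we find σ⁻¹(52): we need 28x ≡ 52 − 87 ≡ 58 (mod 93). Using 28⁻¹ = 10: x ≡ 10·58 = 580 = 6·93 + 22, so x = 22.
Check: σ(22) = 28·22 + 87 = 703 = 7·93 + 52 ≡ 52 (mod 93).

22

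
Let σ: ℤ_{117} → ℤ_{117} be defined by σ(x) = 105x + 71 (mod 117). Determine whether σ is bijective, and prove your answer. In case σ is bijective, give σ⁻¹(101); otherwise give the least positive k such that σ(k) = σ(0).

39

Recall that σ is injective when σ(s) = σ(t) forces s = t.
We have gcd(105, 117) = 3 > 1. Taking s = 0 and t = 39: σ(0) = 71 and σ(39) = 105·39 + 71 = 4166 ≡ 71 (mod 117).
So σ(0) = σ(39) while 0 ≠ 39, so σ is not injective, hence not bijective.
Since σ is not bijective, we find the least positive k with σ(k) = σ(0): this means 105k ≡ 0 (mod 117), i.e. 117 ∣ 105k. Since gcd(105, 117) = 3, dividing through by 3 this holds exactly when 39 ∣ 35k, and as gcd(35, 39) = 1, exactly when 39 ∣ k.
The smallest positive such k is 39.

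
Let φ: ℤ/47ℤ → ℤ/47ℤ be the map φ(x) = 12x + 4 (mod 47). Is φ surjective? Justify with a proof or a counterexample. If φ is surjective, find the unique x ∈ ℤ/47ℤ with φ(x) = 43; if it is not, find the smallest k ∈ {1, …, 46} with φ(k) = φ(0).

15

Recall that surjectivity means every element of the codomain has a preimage under φ.
Since gcd(12, 47) = 1, 12 is invertible modulo 47. Euclid's algorithm: 47 = 3·12 + 11, 12 = 1·11 + 1; back-substituting gives 1 = 4·12 − 1·47, so 12⁻¹ ≡ 4 (mod 47).
Then y ↦ 4(y − 4) is a two-sided inverse to φ, so every y ∈ ℤ/47ℤ has a preimage.
Thus φ is surjective.
Since φ is surjective, we compute φ⁻¹(43): solve 12x + 4 ≡ 43 (mod 47), i.e. 12x ≡ 39 (mod 47).
Multiplying by 12⁻¹ = 4 gives x ≡ 4·39 = 156 = 3·47 + 15 ≡ 15 (mod 47).
Check: φ(15) = 12·15 + 4 = 184 = 3·47 + 43 ≡ 43 (mod 47).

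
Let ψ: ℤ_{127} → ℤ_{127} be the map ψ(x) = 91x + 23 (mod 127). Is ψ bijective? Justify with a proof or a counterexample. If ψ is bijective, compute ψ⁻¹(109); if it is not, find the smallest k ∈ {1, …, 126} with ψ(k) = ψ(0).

If ψ(a) = ψ(b), then 91a ≡ 91b (mod 127). Because gcd(91, 127) = 1, we may cancel 91 to get a ≡ b (mod 127).
We now compute 91⁻¹ mod 127 explicitly. Euclid's algorithm: 127 = 1·91 + 36, 91 = 2·36 + 19, 36 = 1·19 + 17, 19 = 1·17 + 2, 17 = 8·2 + 1; back-substituting gives 1 = 67·91 − 48·127, so 91⁻¹ ≡ 67 (mod 127).
Then y ↦ 67(y − 23) is a two-sided inverse to ψ, so every y ∈ ℤ_{127} has a preimage.
So ψ is bijective.
Since ψ is bijective, we find ψ⁻¹(109): we need 91x ≡ 109 − 23 ≡ 86 (mod 127). Using 91⁻¹ = 67: x ≡ 67·86 = 5762 = 45·127 + 47, so x = 47.
Check: ψ(47) = 91·47 + 23 = 4300 = 33·127 + 109 ≡ 109 (mod 127).

47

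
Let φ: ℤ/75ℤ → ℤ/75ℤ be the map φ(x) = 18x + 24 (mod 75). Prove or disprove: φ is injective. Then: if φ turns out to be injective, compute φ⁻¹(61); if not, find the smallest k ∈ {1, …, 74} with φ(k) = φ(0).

25

We have gcd(18, 75) = 3 > 1. Taking x_1 = 0 and x_2 = 25: φ(0) = 24 and φ(25) = 18·25 + 24 = 474 ≡ 24 (mod 75).
So φ(0) = φ(25) while 0 ≠ 25, therefore φ is not injective.
Since φ is not injective, we find the least positive k with φ(k) = φ(0): this means 18k ≡ 0 (mod 75), i.e. 75 ∣ 18k. Since gcd(18, 75) = 3, dividing through by 3 this holds exactly when 25 ∣ 6k, and as gcd(6, 25) = 1, exactly when 25 ∣ k.
The smallest positive such k is 25.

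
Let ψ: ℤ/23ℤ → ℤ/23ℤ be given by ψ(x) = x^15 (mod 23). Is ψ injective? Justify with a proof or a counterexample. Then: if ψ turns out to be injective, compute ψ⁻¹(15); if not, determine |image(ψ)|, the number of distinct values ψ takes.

17

Since 23 is prime, the nonzero elements of ℤ/23ℤ form a cyclic group of order 22.
As gcd(15, 22) = 1, raising to the 15th power is a bijection on this group: if s^15 ≡ t^15 then (st^{−1})^15 = 1, and the only element of order dividing gcd(15, 22) = 1 is 1, so s = t.
With ψ(0) = 0 this makes ψ injective on all of ℤ/23ℤ, hence bijective (finite equal-size domain and codomain). In particular ψ is injective.
Since ψ is injective, we find the preimage of 15. The inverse of x ↦ x^15 on (ℤ/23ℤ)^× is x ↦ x^3, because 15·3 = 45 = 2·22 + 1 ≡ 1 (mod 22) and x^{22} = 1 for x ≠ 0 (Fermat). So ψ⁻¹(15) = 15^3 mod 23.
Repeated squaring mod 23: 15^1 ≡ 15, 15^2 ≡ 15² = 225 ≡ 18. Since 3 = 2 + 1, 15^3 ≡ 18·15: 18·15 = 270 ≡ 17. So 15^3 ≡ 17 (mod 23).
Hence ψ⁻¹(15) = 17.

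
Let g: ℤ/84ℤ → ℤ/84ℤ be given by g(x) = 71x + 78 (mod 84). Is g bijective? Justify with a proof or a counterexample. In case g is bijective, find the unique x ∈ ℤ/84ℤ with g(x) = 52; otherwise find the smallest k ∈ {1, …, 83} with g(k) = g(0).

If g(a) = g(b), then 71a ≡ 71b (mod 84). Because gcd(71, 84) = 1, we may cancel 71 to get a ≡ b (mod 84).
We now compute 71⁻¹ mod 84 explicitly. Euclid's algorithm: 84 = 1·71 + 13, 71 = 5·13 + 6, 13 = 2·6 + 1; back-substituting gives 1 = 71·71 − 60·84, so 71⁻¹ ≡ 71 (mod 84).
For any y ∈ ℤ/84ℤ, x = 71(y − 78) mod 84 satisfies g(x) = 71·71(y − 78) + 78 ≡ y (since 71·71 ≡ 1 mod 84). So every y has a preimage.
Thus g is bijective.
Since g is bijective, we find g⁻¹(52): we need 71x ≡ 52 − 78 ≡ 58 (mod 84). Using 71⁻¹ = 71: x ≡ 71·58 = 4118 = 49·84 + 2, so x = 2.
Check: g(2) = 71·2 + 78 = 220 = 2·84 + 52 ≡ 52 (mod 84).

2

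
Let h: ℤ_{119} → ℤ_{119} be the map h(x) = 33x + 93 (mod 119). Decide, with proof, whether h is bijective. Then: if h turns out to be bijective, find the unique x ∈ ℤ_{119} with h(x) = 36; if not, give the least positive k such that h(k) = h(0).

Suppose h(u) = h(v) in ℤ_{119}. Then 33u + 93 ≡ 33v + 93 (mod 119), therefore 33(u − v) ≡ 0 (mod 119).
Since gcd(33, 119) = 1, 33 is invertible modulo 119, hence u − v ≡ 0 (mod 119), i.e. u = v.
We now compute 33⁻¹ mod 119 explicitly. Euclid's algorithm: 119 = 3·33 + 20, 33 = 1·20 + 13, 20 = 1·13 + 7, 13 = 1·7 + 6, 7 = 1·6 + 1; back-substituting gives 1 = 101·33 − 28·119, so 33⁻¹ ≡ 101 (mod 119).
Then y ↦ 101(y − 93) is a two-sided inverse to h, so every y ∈ ℤ_{119} has a preimage.
Thus h is bijective.
Since h is bijective, we compute h⁻¹(36): solve 33x + 93 ≡ 36 (mod 119), i.e. 33x ≡ 62 (mod 119).
Multiplying by 33⁻¹ = 101 gives x ≡ 101·62 = 6262 = 52·119 + 74 ≡ 74 (mod 119).
Check: h(74) = 33·74 + 93 = 2535 = 21·119 + 36 ≡ 36 (mod 119).

74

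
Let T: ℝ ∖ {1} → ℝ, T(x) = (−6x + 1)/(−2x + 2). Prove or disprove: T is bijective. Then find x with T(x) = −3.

If T(x) = 3, cross-multiplying gives −2(−6x + 1) = −6(−2x + 2), which simplifies to −2 = −12 — false.  So 3 has no preimage and T is not surjective.
So T is not bijective.
Solving T(x) = −3: cross-multiplying gives −6x + 1 = −3(−2x + 2), which rearranges to −12x = −7, so x = 7/12.

7/12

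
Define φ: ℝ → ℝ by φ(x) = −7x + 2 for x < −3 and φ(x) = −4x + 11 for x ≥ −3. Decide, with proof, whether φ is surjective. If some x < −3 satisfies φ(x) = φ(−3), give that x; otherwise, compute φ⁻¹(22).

Both pieces are strictly decreasing (slopes −7 and −4), so each is injective on its own interval.
The left piece maps (−∞, −3) onto (23, ∞); the right piece maps [−3, ∞) onto (−∞, 23].
These images together cover ℝ, so φ is surjective.
Because the two images are disjoint, no x < −3 has φ(x) = φ(−3), so we compute φ⁻¹(22): 22 lies in (−∞, 23], so solve −4x + 11 = 22: x = (22 − 11)/(−4) = −11/4.

-11/4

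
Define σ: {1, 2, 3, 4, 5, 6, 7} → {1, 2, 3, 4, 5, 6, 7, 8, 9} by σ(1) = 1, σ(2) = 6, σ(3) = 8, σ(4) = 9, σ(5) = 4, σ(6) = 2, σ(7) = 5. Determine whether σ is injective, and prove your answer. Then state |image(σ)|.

7

The values σ(1), …, σ(7) are 1, 6, 8, 9, 4, 2, 5 — all distinct.
So σ(s) = σ(t) only when s = t, and σ is injective.
The image of σ is {1, 2, 4, 5, 6, 8, 9}, which has 7 elements.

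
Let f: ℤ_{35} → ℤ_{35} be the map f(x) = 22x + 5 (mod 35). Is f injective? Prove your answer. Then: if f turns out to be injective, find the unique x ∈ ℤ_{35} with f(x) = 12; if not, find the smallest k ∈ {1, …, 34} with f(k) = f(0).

21

Suppose f(u) = f(v) in ℤ_{35}. Then 22u + 5 ≡ 22v + 5 (mod 35), therefore 22(u − v) ≡ 0 (mod 35).
Since gcd(22, 35) = 1, 22 is invertible modulo 35, thus u − v ≡ 0 (mod 35), i.e. u = v.
So f is injective.
We now compute 22⁻¹ mod 35 explicitly. Euclid's algorithm: 35 = 1·22 + 13, 22 = 1·13 + 9, 13 = 1·9 + 4, 9 = 2·4 + 1; back-substituting gives 1 = 8·22 − 5·35, so 22⁻¹ ≡ 8 (mod 35).
Since f is injective, we find f⁻¹(12): we need 22x ≡ 12 − 5 ≡ 7 (mod 35). Using 22⁻¹ = 8: x ≡ 8·7 = 56 = 1·35 + 21, so x = 21.
Check: f(21) = 22·21 + 5 = 467 = 13·35 + 12 ≡ 12 (mod 35).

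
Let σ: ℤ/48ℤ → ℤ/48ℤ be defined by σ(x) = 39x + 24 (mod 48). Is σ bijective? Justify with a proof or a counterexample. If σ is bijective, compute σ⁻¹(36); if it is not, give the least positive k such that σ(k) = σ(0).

16

We have gcd(39, 48) = 3 > 1. Taking s = 0 and t = 16: σ(0) = 24 and σ(16) = 39·16 + 24 = 648 ≡ 24 (mod 48).
So σ(0) = σ(16) while 0 ≠ 16, therefore σ is not injective, hence not bijective.
Since σ is not bijective, we find the least positive k with σ(k) = σ(0): this means 39k ≡ 0 (mod 48), i.e. 48 ∣ 39k. Since gcd(39, 48) = 3, dividing through by 3 this holds exactly when 16 ∣ 13k, and as gcd(13, 16) = 1, exactly when 16 ∣ k.
The smallest positive such k is 16.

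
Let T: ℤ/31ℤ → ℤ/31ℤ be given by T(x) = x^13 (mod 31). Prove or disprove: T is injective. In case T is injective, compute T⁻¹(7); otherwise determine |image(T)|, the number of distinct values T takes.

28

Since 31 is prime, the nonzero elements of ℤ/31ℤ form a cyclic group of order 30.
As gcd(13, 30) = 1, raising to the 13th power is a bijection on this group: if u^13 ≡ v^13 then (uv^{−1})^13 = 1, and the only element of order dividing gcd(13, 30) = 1 is 1, so u = v.
With T(0) = 0 this makes T injective on all of ℤ/31ℤ, hence bijective (finite equal-size domain and codomain). In particular T is injective.
Since T is injective, we find the preimage of 7. The inverse of x ↦ x^13 on (ℤ/31ℤ)^× is x ↦ x^7, because 13·7 = 91 = 3·30 + 1 ≡ 1 (mod 30) and x^{30} = 1 for x ≠ 0 (Fermat). So T⁻¹(7) = 7^7 mod 31.
Repeated squaring mod 31: 7^1 ≡ 7, 7^2 ≡ 7² = 49 ≡ 18, 7^4 ≡ 18² = 324 ≡ 14. Since 7 = 4 + 2 + 1, 7^7 ≡ 14·18·7: 14·18 = 252 ≡ 4, then 4·7 = 28. So 7^7 ≡ 28 (mod 31).
Hence T⁻¹(7) = 28.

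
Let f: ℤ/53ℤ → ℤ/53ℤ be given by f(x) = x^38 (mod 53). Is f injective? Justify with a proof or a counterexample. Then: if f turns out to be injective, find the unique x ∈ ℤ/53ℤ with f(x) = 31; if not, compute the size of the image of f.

f(26): Repeated squaring mod 53: 26^1 ≡ 26, 26^2 ≡ 26² = 676 ≡ 40, 26^4 ≡ 40² = 1600 ≡ 10, 26^8 ≡ 10² = 100 ≡ 47, 26^16 ≡ 47² = 2209 ≡ 36, 26^32 ≡ 36² = 1296 ≡ 24. Since 38 = 32 + 4 + 2, 26^38 ≡ 24·10·40: 24·10 = 240 ≡ 28, then 28·40 = 1120 ≡ 7. So 26^38 ≡ 7 (mod 53).
f(27): Repeated squaring mod 53: 27^1 ≡ 27, 27^2 ≡ 27² = 729 ≡ 40, 27^4 ≡ 40² = 1600 ≡ 10, 27^8 ≡ 10² = 100 ≡ 47, 27^16 ≡ 47² = 2209 ≡ 36, 27^32 ≡ 36² = 1296 ≡ 24. Since 38 = 32 + 4 + 2, 27^38 ≡ 24·10·40: 24·10 = 240 ≡ 28, then 28·40 = 1120 ≡ 7. So 27^38 ≡ 7 (mod 53).
So f(26) = f(27) = 7 while 26 ≠ 27, so f is not injective.
Since f is not injective, we determine |image(f)|. Computing x^38 mod 53 for each x (by repeated squaring, reducing mod 53 at every step), the values f(0), f(1), …, f(52) are: 0, 1, 38, 43, 13, 6, 44, 15, 17, 47, 16, 24, 29, 49, 40, 46, 10, 28, 37, 4, 25, 9, 11, 52, 42, 36, 7, 7, 36, 42, 52, 11, 9, 25, 4, 37, 28, 10, 46, 40, 49, 29, 24, 16, 47, 17, 15, 44, 6, 13, 43, 38, 1.
The distinct values are {0, 1, 4, 6, 7, 9, 10, 11, 13, 15, 16, 17, 24, 25, 28, 29, 36, 37, 38, 40, 42, 43, 44, 46, 47, 49, 52}; there are 27 of them.

27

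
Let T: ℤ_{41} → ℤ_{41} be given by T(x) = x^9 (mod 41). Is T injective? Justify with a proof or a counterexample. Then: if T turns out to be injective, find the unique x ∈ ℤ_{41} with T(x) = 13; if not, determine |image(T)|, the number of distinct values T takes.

Since 41 is prime, the nonzero elements of ℤ_{41} form a cyclic group of order 40.
As gcd(9, 40) = 1, raising to the 9th power is a bijection on this group: if s^9 ≡ t^9 then (st^{−1})^9 = 1, and the only element of order dividing gcd(9, 40) = 1 is 1, so s = t.
With T(0) = 0 this makes T injective on all of ℤ_{41}, hence bijective (finite equal-size domain and codomain). In particular T is injective.
Since T is injective, we find the preimage of 13. The inverse of x ↦ x^9 on (ℤ_{41})^× is x ↦ x^9, because 9·9 = 81 = 2·40 + 1 ≡ 1 (mod 40) and x^{40} = 1 for x ≠ 0 (Fermat). So T⁻¹(13) = 13^9 mod 41.
Repeated squaring mod 41: 13^1 ≡ 13, 13^2 ≡ 13² = 169 ≡ 5, 13^4 ≡ 5² = 25, 13^8 ≡ 25² = 625 ≡ 10. Since 9 = 8 + 1, 13^9 ≡ 10·13: 10·13 = 130 ≡ 7. So 13^9 ≡ 7 (mod 41).
Hence T⁻¹(13) = 7.

7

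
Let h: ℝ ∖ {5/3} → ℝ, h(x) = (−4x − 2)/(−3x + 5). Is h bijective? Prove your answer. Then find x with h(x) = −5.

23/19

If h(x) = 4/3, cross-multiplying gives −3(−4x − 2) = −4(−3x + 5), which simplifies to 6 = −20 — false.  So 4/3 has no preimage and h is not surjective.
Hence h is not bijective.
Solving h(x) = −5: cross-multiplying gives −4x − 2 = −5(−3x + 5), which rearranges to −19x = −23, so x = 23/19.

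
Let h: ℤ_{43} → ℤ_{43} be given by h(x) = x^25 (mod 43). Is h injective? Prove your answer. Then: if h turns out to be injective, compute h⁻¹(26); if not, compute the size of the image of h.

Since 43 is prime, the nonzero elements of ℤ_{43} form a cyclic group of order 42.
As gcd(25, 42) = 1, raising to the 25th power is a bijection on this group: if s^25 ≡ t^25 then (st^{−1})^25 = 1, and the only element of order dividing gcd(25, 42) = 1 is 1, so s = t.
With h(0) = 0 this makes h injective on all of ℤ_{43}, hence bijective (finite equal-size domain and codomain). In particular h is injective.
Since h is injective, we find the preimage of 26. The inverse of x ↦ x^25 on (ℤ_{43})^× is x ↦ x^37, because 25·37 = 925 = 22·42 + 1 ≡ 1 (mod 42) and x^{42} = 1 for x ≠ 0 (Fermat). So h⁻¹(26) = 26^37 mod 43.
Repeated squaring mod 43: 26^1 ≡ 26, 26^2 ≡ 26² = 676 ≡ 31, 26^4 ≡ 31² = 961 ≡ 15, 26^8 ≡ 15² = 225 ≡ 10, 26^16 ≡ 10² = 100 ≡ 14, 26^32 ≡ 14² = 196 ≡ 24. Since 37 = 32 + 4 + 1, 26^37 ≡ 24·15·26: 24·15 = 360 ≡ 16, then 16·26 = 416 ≡ 29. So 26^37 ≡ 29 (mod 43).
Hence h⁻¹(26) = 29.

29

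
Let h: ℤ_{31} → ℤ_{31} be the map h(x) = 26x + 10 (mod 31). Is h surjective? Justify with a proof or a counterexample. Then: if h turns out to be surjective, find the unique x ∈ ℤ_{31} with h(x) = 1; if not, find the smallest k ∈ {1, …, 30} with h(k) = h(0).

Recall that h is surjective if every y in the codomain equals h(x) for some x in the domain.
Since gcd(26, 31) = 1, 26 is invertible modulo 31. Euclid's algorithm: 31 = 1·26 + 5, 26 = 5·5 + 1; back-substituting gives 1 = 6·26 − 5·31, so 26⁻¹ ≡ 6 (mod 31).
Then y ↦ 6(y − 10) is a two-sided inverse to h, so every y ∈ ℤ_{31} has a preimage.
Thus h is surjective.
Since h is surjective, we find h⁻¹(1): we need 26x ≡ 1 − 10 ≡ 22 (mod 31). Using 26⁻¹ = 6: x ≡ 6·22 = 132 = 4·31 + 8, so x = 8.
Check: h(8) = 26·8 + 10 = 218 = 7·31 + 1 ≡ 1 (mod 31).

8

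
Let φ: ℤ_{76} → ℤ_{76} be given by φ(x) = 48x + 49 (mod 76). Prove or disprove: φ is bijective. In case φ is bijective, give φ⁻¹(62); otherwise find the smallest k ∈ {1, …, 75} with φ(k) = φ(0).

By definition, injectivity means: for all x_1, x_2 in the domain, φ(x_1) = φ(x_2) implies x_1 = x_2.
We have gcd(48, 76) = 4 > 1. Taking x_1 = 0 and x_2 = 19: φ(0) = 49 and φ(19) = 48·19 + 49 = 961 ≡ 49 (mod 76).
So φ(0) = φ(19) while 0 ≠ 19, hence φ is not injective, hence not bijective.
Since φ is not bijective, we find the least positive k with φ(k) = φ(0): this means 48k ≡ 0 (mod 76), i.e. 76 ∣ 48k. Since gcd(48, 76) = 4, dividing through by 4 this holds exactly when 19 ∣ 12k, and as gcd(12, 19) = 1, exactly when 19 ∣ k.
The smallest positive such k is 19.

19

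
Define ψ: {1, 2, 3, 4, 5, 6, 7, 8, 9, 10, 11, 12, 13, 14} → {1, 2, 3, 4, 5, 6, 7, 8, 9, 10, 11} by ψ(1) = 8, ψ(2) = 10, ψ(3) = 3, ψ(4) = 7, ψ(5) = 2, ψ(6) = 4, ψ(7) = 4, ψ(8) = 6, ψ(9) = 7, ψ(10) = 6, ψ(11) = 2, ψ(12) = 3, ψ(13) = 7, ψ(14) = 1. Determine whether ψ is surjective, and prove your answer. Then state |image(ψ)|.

8

No element maps to 5, so ψ is not surjective.
The image of ψ is {1, 2, 3, 4, 6, 7, 8, 10}, which has 8 elements.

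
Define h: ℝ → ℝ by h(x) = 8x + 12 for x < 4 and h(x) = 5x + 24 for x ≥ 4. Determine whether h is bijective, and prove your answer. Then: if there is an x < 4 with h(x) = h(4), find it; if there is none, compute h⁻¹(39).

Both pieces are strictly increasing (slopes 8 and 5), so each is injective on its own interval.
The left piece maps (−∞, 4) onto (−∞, 44); the right piece maps [4, ∞) onto [44, ∞).
Since 44 = 44, the images partition ℝ: h is injective and surjective, hence bijective.
Because the two images are disjoint, no x < 4 has h(x) = h(4), so we compute h⁻¹(39): 39 lies in (−∞, 44), so solve 8x + 12 = 39: x = (39 − 12)/8 = 27/8.

27/8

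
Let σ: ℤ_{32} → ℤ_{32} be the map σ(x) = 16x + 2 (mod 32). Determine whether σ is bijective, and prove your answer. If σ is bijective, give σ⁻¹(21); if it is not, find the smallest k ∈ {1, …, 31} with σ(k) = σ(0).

2

We have gcd(16, 32) = 16 > 1. Taking s = 0 and t = 2: σ(0) = 2 and σ(2) = 16·2 + 2 = 34 ≡ 2 (mod 32).
So σ(0) = σ(2) while 0 ≠ 2, thus σ is not injective, hence not bijective.
Since σ is not bijective, we find the least positive k with σ(k) = σ(0): this means 16k ≡ 0 (mod 32), i.e. 32 ∣ 16k. Since gcd(16, 32) = 16, dividing through by 16 this holds exactly when 2 ∣ k.
The smallest positive such k is 2.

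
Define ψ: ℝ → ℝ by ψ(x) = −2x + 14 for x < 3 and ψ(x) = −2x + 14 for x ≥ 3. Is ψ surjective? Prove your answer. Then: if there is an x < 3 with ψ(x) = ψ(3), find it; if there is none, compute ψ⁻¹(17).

-3/2

Both pieces are strictly decreasing (slopes −2 and −2), so each is injective on its own interval.
The left piece maps (−∞, 3) onto (8, ∞); the right piece maps [3, ∞) onto (−∞, 8].
These images together cover ℝ, so ψ is surjective.
Because the two images are disjoint, no x < 3 has ψ(x) = ψ(3), so we compute ψ⁻¹(17): 17 lies in (8, ∞), so solve −2x + 14 = 17: x = (17 − 14)/(−2) = −3/2.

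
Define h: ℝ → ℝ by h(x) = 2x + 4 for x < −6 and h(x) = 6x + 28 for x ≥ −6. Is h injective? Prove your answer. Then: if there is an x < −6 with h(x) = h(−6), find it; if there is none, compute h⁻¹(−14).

-9

Both pieces are strictly increasing (slopes 2 and 6), so each is injective on its own interval.
The left piece maps (−∞, −6) onto (−∞, −8); the right piece maps [−6, ∞) onto [−8, ∞).
These images are disjoint, so no value is attained by both pieces. So h is injective.
Because the two images are disjoint, no x < −6 has h(x) = h(−6), so we compute h⁻¹(−14): −14 lies in (−∞, −8), so solve 2x + 4 = −14: x = (−14 − 4)/2 = −9.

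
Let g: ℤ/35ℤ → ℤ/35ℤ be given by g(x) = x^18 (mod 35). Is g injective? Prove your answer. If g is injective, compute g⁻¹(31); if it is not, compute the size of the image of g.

g(2): Repeated squaring mod 35: 2^1 ≡ 2, 2^2 ≡ 2² = 4, 2^4 ≡ 4² = 16, 2^8 ≡ 16² = 256 ≡ 11, 2^16 ≡ 11² = 121 ≡ 16. Since 18 = 16 + 2, 2^18 ≡ 16·4: 16·4 = 64 ≡ 29. So 2^18 ≡ 29 (mod 35).
g(3): Repeated squaring mod 35: 3^1 ≡ 3, 3^2 ≡ 3² = 9, 3^4 ≡ 9² = 81 ≡ 11, 3^8 ≡ 11² = 121 ≡ 16, 3^16 ≡ 16² = 256 ≡ 11. Since 18 = 16 + 2, 3^18 ≡ 11·9: 11·9 = 99 ≡ 29. So 3^18 ≡ 29 (mod 35).
So g(2) = g(3) = 29 while 2 ≠ 3, so g is not injective.
Since g is not injective, we determine |image(g)|. Computing x^18 mod 35 for each x (by repeated squaring, reducing mod 35 at every step), the values g(0), g(1), …, g(34) are: 0, 1, 29, 29, 1, 15, 1, 14, 29, 1, 15, 1, 29, 29, 21, 15, 1, 29, 29, 1, 15, 21, 29, 29, 1, 15, 1, 29, 14, 1, 15, 1, 29, 29, 1.
The distinct values are {0, 1, 14, 15, 21, 29}; there are 6 of them.

6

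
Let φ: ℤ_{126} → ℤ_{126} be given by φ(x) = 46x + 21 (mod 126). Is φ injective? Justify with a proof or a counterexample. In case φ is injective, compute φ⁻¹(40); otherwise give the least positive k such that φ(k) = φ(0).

63

We have gcd(46, 126) = 2 > 1. Taking a = 0 and b = 63: φ(0) = 21 and φ(63) = 46·63 + 21 = 2919 ≡ 21 (mod 126).
So φ(0) = φ(63) while 0 ≠ 63, therefore φ is not injective.
Since φ is not injective, we find the least positive k with φ(k) = φ(0): this means 46k ≡ 0 (mod 126), i.e. 126 ∣ 46k. Since gcd(46, 126) = 2, dividing through by 2 this holds exactly when 63 ∣ 23k, and as gcd(23, 63) = 1, exactly when 63 ∣ k.
The smallest positive such k is 63.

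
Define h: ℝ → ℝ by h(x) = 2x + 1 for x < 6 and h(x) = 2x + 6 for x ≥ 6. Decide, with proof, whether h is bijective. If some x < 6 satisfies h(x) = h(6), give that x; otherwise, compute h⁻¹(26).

Both pieces are strictly increasing (slopes 2 and 2), so each is injective on its own interval.
The left piece maps (−∞, 6) onto (−∞, 13); the right piece maps [6, ∞) onto [18, ∞).
The images leave a gap (13 has no preimage), so h is not surjective, hence not bijective.
Because the two images are disjoint, no x < 6 has h(x) = h(6), so we compute h⁻¹(26): 26 lies in [18, ∞), so solve 2x + 6 = 26: x = (26 − 6)/2 = 10.

10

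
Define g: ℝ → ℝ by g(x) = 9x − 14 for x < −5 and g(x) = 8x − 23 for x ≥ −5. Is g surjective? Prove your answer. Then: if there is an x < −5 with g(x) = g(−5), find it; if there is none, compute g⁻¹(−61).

-49/9

Both pieces are strictly increasing (slopes 9 and 8), so each is injective on its own interval.
The left piece maps (−∞, −5) onto (−∞, −59); the right piece maps [−5, ∞) onto [−63, ∞).
The union (−∞, −59) ∪ [−63, ∞) covers ℝ, so g is surjective.
For the follow-up: the images overlap, so an x < −5 with g(x) = g(−5) exists. g(−5) = −63; solving 9x − 14 = −63 for x < −5 gives x = (−63 + 14)/9 = −49/9.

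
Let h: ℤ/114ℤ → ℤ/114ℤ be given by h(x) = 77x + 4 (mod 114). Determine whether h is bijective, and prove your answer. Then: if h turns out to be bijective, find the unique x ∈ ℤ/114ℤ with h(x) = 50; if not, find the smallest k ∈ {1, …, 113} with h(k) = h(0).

8

By definition, h is injective when h(s) = h(t) forces s = t.
If h(s) = h(t), then 77s ≡ 77t (mod 114). Because gcd(77, 114) = 1, we may cancel 77 to get s ≡ t (mod 114).
We now compute 77⁻¹ mod 114 explicitly. Euclid's algorithm: 114 = 1·77 + 37, 77 = 2·37 + 3, 37 = 12·3 + 1; back-substituting gives 1 = 77·77 − 52·114, so 77⁻¹ ≡ 77 (mod 114).
For any y ∈ ℤ/114ℤ, x = 77(y − 4) mod 114 satisfies h(x) = 77·77(y − 4) + 4 ≡ y (since 77·77 ≡ 1 mod 114). So every y has a preimage.
So h is bijective.
Since h is bijective, we compute h⁻¹(50): solve 77x + 4 ≡ 50 (mod 114), i.e. 77x ≡ 46 (mod 114).
Multiplying by 77⁻¹ = 77 gives x ≡ 77·46 = 3542 = 31·114 + 8 ≡ 8 (mod 114).
Check: h(8) = 77·8 + 4 = 620 = 5·114 + 50 ≡ 50 (mod 114).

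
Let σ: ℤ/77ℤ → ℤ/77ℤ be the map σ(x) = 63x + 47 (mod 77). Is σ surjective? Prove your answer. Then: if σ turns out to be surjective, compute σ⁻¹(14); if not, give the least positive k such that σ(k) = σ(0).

11

Since gcd(63, 77) = 7, we have 63x ≡ 0 (mod 7) for all x, so σ(x) ≡ 5 (mod 7).
But 0 ≢ 5 (mod 7), so 0 ∈ ℤ/77ℤ has no preimage. Hence σ is not surjective.
Since σ is not surjective, we find the least positive k with σ(k) = σ(0): this means 63k ≡ 0 (mod 77), i.e. 77 ∣ 63k. Since gcd(63, 77) = 7, dividing through by 7 this holds exactly when 11 ∣ 9k, and as gcd(9, 11) = 1, exactly when 11 ∣ k.
The smallest positive such k is 11.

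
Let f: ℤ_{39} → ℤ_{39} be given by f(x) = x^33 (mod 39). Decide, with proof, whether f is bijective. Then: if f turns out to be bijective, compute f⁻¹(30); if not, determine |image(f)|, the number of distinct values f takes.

f(2): Repeated squaring mod 39: 2^1 ≡ 2, 2^2 ≡ 2² = 4, 2^4 ≡ 4² = 16, 2^8 ≡ 16² = 256 ≡ 22, 2^16 ≡ 22² = 484 ≡ 16, 2^32 ≡ 16² = 256 ≡ 22. Since 33 = 32 + 1, 2^33 ≡ 22·2: 22·2 = 44 ≡ 5. So 2^33 ≡ 5 (mod 39).
f(5): Repeated squaring mod 39: 5^1 ≡ 5, 5^2 ≡ 5² = 25, 5^4 ≡ 25² = 625 ≡ 1, 5^8 ≡ 1² = 1, 5^16 ≡ 1² = 1, 5^32 ≡ 1² = 1. Since 33 = 32 + 1, 5^33 ≡ 1·5: 1·5 = 5. So 5^33 ≡ 5 (mod 39).
So f(2) = f(5) = 5 while 2 ≠ 5, thus f is not injective, hence not bijective.
Since f is not bijective, we determine |image(f)|. Computing x^33 mod 39 for each x (by repeated squaring, reducing mod 39 at every step), the values f(0), f(1), …, f(38) are: 0, 1, 5, 27, 25, 5, 18, 34, 8, 27, 25, 8, 12, 13, 14, 18, 1, 38, 18, 31, 8, 21, 1, 38, 21, 25, 26, 27, 31, 14, 12, 31, 5, 21, 34, 14, 12, 34, 38.
The distinct values are {0, 1, 5, 8, 12, 13, 14, 18, 21, 25, 26, 27, 31, 34, 38}; there are 15 of them.

15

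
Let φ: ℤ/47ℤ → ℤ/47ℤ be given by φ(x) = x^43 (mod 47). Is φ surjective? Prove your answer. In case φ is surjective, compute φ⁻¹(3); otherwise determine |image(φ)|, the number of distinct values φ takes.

42

Since 47 is prime, the nonzero elements of ℤ/47ℤ form a cyclic group of order 46.
As gcd(43, 46) = 1, raising to the 43rd power is a bijection on this group: if s^43 ≡ t^43 then (st^{−1})^43 = 1, and the only element of order dividing gcd(43, 46) = 1 is 1, so s = t.
With φ(0) = 0 this makes φ injective on all of ℤ/47ℤ, hence bijective (finite equal-size domain and codomain). In particular φ is surjective.
Since φ is surjective, we find the preimage of 3. The inverse of x ↦ x^43 on (ℤ/47ℤ)^× is x ↦ x^15, because 43·15 = 645 = 14·46 + 1 ≡ 1 (mod 46) and x^{46} = 1 for x ≠ 0 (Fermat). So φ⁻¹(3) = 3^15 mod 47.
Repeated squaring mod 47: 3^1 ≡ 3, 3^2 ≡ 3² = 9, 3^4 ≡ 9² = 81 ≡ 34, 3^8 ≡ 34² = 1156 ≡ 28. Since 15 = 8 + 4 + 2 + 1, 3^15 ≡ 28·34·9·3: 28·34 = 952 ≡ 12, then 12·9 = 108 ≡ 14, then 14·3 = 42. So 3^15 ≡ 42 (mod 47).
Hence φ⁻¹(3) = 42.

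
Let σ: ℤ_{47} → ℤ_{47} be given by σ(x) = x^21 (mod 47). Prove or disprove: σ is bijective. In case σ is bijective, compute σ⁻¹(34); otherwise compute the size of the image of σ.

Since 47 is prime, the nonzero elements of ℤ_{47} form a cyclic group of order 46.
As gcd(21, 46) = 1, raising to the 21st power is a bijection on this group: if u^21 ≡ v^21 then (uv^{−1})^21 = 1, and the only element of order dividing gcd(21, 46) = 1 is 1, so u = v.
With σ(0) = 0 this makes σ injective on all of ℤ_{47}, hence bijective (finite equal-size domain and codomain). In particular σ is bijective.
Since σ is bijective, we find the preimage of 34. The inverse of x ↦ x^21 on (ℤ_{47})^× is x ↦ x^11, because 21·11 = 231 = 5·46 + 1 ≡ 1 (mod 46) and x^{46} = 1 for x ≠ 0 (Fermat). So σ⁻¹(34) = 34^11 mod 47.
Repeated squaring mod 47: 34^1 ≡ 34, 34^2 ≡ 34² = 1156 ≡ 28, 34^4 ≡ 28² = 784 ≡ 32, 34^8 ≡ 32² = 1024 ≡ 37. Since 11 = 8 + 2 + 1, 34^11 ≡ 37·28·34: 37·28 = 1036 ≡ 2, then 2·34 = 68 ≡ 21. So 34^11 ≡ 21 (mod 47).
Hence σ⁻¹(34) = 21.

21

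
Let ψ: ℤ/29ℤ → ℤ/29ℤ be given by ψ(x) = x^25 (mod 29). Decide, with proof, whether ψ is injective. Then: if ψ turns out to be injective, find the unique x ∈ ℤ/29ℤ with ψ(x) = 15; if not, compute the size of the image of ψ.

Since 29 is prime, the nonzero elements of ℤ/29ℤ form a cyclic group of order 28.
As gcd(25, 28) = 1, raising to the 25th power is a bijection on this group: if a^25 ≡ b^25 then (ab^{−1})^25 = 1, and the only element of order dividing gcd(25, 28) = 1 is 1, so a = b.
With ψ(0) = 0 this makes ψ injective on all of ℤ/29ℤ, hence bijective (finite equal-size domain and codomain). In particular ψ is injective.
Since ψ is injective, we find the preimage of 15. The inverse of x ↦ x^25 on (ℤ/29ℤ)^× is x ↦ x^9, because 25·9 = 225 = 8·28 + 1 ≡ 1 (mod 28) and x^{28} = 1 for x ≠ 0 (Fermat). So ψ⁻¹(15) = 15^9 mod 29.
Repeated squaring mod 29: 15^1 ≡ 15, 15^2 ≡ 15² = 225 ≡ 22, 15^4 ≡ 22² = 484 ≡ 20, 15^8 ≡ 20² = 400 ≡ 23. Since 9 = 8 + 1, 15^9 ≡ 23·15: 23·15 = 345 ≡ 26. So 15^9 ≡ 26 (mod 29).
Hence ψ⁻¹(15) = 26.

26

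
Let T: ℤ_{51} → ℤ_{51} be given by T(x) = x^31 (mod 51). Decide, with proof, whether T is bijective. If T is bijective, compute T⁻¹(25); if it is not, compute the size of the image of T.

49

Computing x^31 mod 51 for each x (by repeated squaring, reducing mod 51 at every step), the values T(0), T(1), …, T(50) are: 0, 1, 26, 6, 13, 41, 3, 22, 32, 36, 46, 14, 27, 4, 11, 42, 16, 17, 18, 43, 23, 30, 7, 20, 39, 49, 2, 12, 31, 44, 21, 28, 8, 33, 34, 35, 9, 40, 47, 24, 37, 5, 15, 19, 29, 48, 10, 38, 45, 25, 50.
Every element of ℤ_{51} appears exactly once in this list, so T is a bijection, and in particular bijective.
Since T is bijective, we read off the preimage of 25 from the same table: T(49) = 25, so T⁻¹(25) = 49.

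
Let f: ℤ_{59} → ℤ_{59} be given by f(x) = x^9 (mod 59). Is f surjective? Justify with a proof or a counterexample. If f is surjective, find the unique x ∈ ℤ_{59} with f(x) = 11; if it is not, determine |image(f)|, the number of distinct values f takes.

Since 59 is prime, the nonzero elements of ℤ_{59} form a cyclic group of order 58.
As gcd(9, 58) = 1, raising to the 9th power is a bijection on this group: if x_1^9 ≡ x_2^9 then (x_1x_2^{−1})^9 = 1, and the only element of order dividing gcd(9, 58) = 1 is 1, so x_1 = x_2.
With f(0) = 0 this makes f injective on all of ℤ_{59}, hence bijective (finite equal-size domain and codomain). In particular f is surjective.
Since f is surjective, we find the preimage of 11. The inverse of x ↦ x^9 on (ℤ_{59})^× is x ↦ x^13, because 9·13 = 117 = 2·58 + 1 ≡ 1 (mod 58) and x^{58} = 1 for x ≠ 0 (Fermat). So f⁻¹(11) = 11^13 mod 59.
Repeated squaring mod 59: 11^1 ≡ 11, 11^2 ≡ 11² = 121 ≡ 3, 11^4 ≡ 3² = 9, 11^8 ≡ 9² = 81 ≡ 22. Since 13 = 8 + 4 + 1, 11^13 ≡ 22·9·11: 22·9 = 198 ≡ 21, then 21·11 = 231 ≡ 54. So 11^13 ≡ 54 (mod 59).
Hence f⁻¹(11) = 54.

54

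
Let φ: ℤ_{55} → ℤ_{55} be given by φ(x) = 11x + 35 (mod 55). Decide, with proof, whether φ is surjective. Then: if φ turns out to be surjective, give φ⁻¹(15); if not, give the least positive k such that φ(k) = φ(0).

Since gcd(11, 55) = 11, we have 11x ≡ 0 (mod 11) for all x, so φ(x) ≡ 2 (mod 11).
But 0 ≢ 2 (mod 11), so 0 ∈ ℤ_{55} has no preimage. Therefore φ is not surjective.
Since φ is not surjective, we find the least positive k with φ(k) = φ(0): this means 11k ≡ 0 (mod 55), i.e. 55 ∣ 11k. Since gcd(11, 55) = 11, dividing through by 11 this holds exactly when 5 ∣ k.
The smallest positive such k is 5.

5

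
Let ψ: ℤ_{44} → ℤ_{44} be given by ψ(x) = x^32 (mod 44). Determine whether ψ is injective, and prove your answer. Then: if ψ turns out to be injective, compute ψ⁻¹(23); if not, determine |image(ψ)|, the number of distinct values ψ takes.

12

ψ(10): Repeated squaring mod 44: 10^1 ≡ 10, 10^2 ≡ 10² = 100 ≡ 12, 10^4 ≡ 12² = 144 ≡ 12, 10^8 ≡ 12² = 144 ≡ 12, 10^16 ≡ 12² = 144 ≡ 12, 10^32 ≡ 12² = 144 ≡ 12. So 10^32 ≡ 12 (mod 44).
ψ(12): Repeated squaring mod 44: 12^1 ≡ 12, 12^2 ≡ 12² = 144 ≡ 12, 12^4 ≡ 12² = 144 ≡ 12, 12^8 ≡ 12² = 144 ≡ 12, 12^16 ≡ 12² = 144 ≡ 12, 12^32 ≡ 12² = 144 ≡ 12. So 12^32 ≡ 12 (mod 44).
So ψ(10) = ψ(12) = 12 while 10 ≠ 12, hence ψ is not injective.
Since ψ is not injective, we determine |image(ψ)|. Computing x^32 mod 44 for each x (by repeated squaring, reducing mod 44 at every step), the values ψ(0), ψ(1), …, ψ(43) are: 0, 1, 4, 9, 16, 25, 36, 5, 20, 37, 12, 33, 12, 37, 20, 5, 36, 25, 16, 9, 4, 1, 0, 1, 4, 9, 16, 25, 36, 5, 20, 37, 12, 33, 12, 37, 20, 5, 36, 25, 16, 9, 4, 1.
The distinct values are {0, 1, 4, 5, 9, 12, 16, 20, 25, 33, 36, 37}; there are 12 of them.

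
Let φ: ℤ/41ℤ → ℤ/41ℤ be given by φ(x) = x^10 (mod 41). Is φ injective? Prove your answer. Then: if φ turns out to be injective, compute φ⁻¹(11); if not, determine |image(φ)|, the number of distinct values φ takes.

φ(1) = 1^10 = 1.
φ(4): Repeated squaring mod 41: 4^1 ≡ 4, 4^2 ≡ 4² = 16, 4^4 ≡ 16² = 256 ≡ 10, 4^8 ≡ 10² = 100 ≡ 18. Since 10 = 8 + 2, 4^10 ≡ 18·16: 18·16 = 288 ≡ 1. So 4^10 ≡ 1 (mod 41).
So φ(1) = φ(4) = 1 while 1 ≠ 4, therefore φ is not injective.
Since φ is not injective, we determine |image(φ)|. Computing x^10 mod 41 for each x (by repeated squaring, reducing mod 41 at every step), the values φ(0), φ(1), …, φ(40) are: 0, 1, 40, 9, 1, 40, 32, 9, 40, 40, 1, 9, 9, 9, 32, 32, 1, 32, 1, 32, 40, 40, 32, 1, 32, 1, 32, 32, 9, 9, 9, 1, 40, 40, 9, 32, 40, 1, 9, 40, 1.
The distinct values are {0, 1, 9, 32, 40}; there are 5 of them.

5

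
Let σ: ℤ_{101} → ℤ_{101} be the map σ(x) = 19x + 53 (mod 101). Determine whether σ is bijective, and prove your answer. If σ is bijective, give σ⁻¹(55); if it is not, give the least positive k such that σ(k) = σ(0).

32

Recall that σ is injective if σ(s) = σ(t) implies s = t.
Suppose σ(s) = σ(t) in ℤ_{101}. Then 19s + 53 ≡ 19t + 53 (mod 101), hence 19(s − t) ≡ 0 (mod 101).
Since gcd(19, 101) = 1, 19 is invertible modulo 101, thus s − t ≡ 0 (mod 101), i.e. s = t.
We now compute 19⁻¹ mod 101 explicitly. Euclid's algorithm: 101 = 5·19 + 6, 19 = 3·6 + 1; back-substituting gives 1 = 16·19 − 3·101, so 19⁻¹ ≡ 16 (mod 101).
Then y ↦ 16(y − 53) is a two-sided inverse to σ, so every y ∈ ℤ_{101} has a preimage.
Thus σ is bijective.
Since σ is bijective, we find σ⁻¹(55): we need 19x ≡ 55 − 53 ≡ 2 (mod 101). Using 19⁻¹ = 16: x ≡ 16·2 = 32, so x = 32.
Check: σ(32) = 19·32 + 53 = 661 = 6·101 + 55 ≡ 55 (mod 101).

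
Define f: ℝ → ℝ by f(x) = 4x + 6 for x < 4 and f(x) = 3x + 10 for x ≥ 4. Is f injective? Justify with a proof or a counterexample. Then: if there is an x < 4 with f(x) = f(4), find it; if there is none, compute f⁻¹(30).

Both pieces are strictly increasing (slopes 4 and 3), so each is injective on its own interval.
The left piece maps (−∞, 4) onto (−∞, 22); the right piece maps [4, ∞) onto [22, ∞).
These images are disjoint, so no value is attained by both pieces. Thus f is injective.
Because the two images are disjoint, no x < 4 has f(x) = f(4), so we compute f⁻¹(30): 30 lies in [22, ∞), so solve 3x + 10 = 30: x = (30 − 10)/3 = 20/3.

20/3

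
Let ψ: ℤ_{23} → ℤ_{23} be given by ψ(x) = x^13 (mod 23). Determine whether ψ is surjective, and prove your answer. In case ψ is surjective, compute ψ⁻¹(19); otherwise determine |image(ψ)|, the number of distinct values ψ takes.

21

Since 23 is prime, the nonzero elements of ℤ_{23} form a cyclic group of order 22.
As gcd(13, 22) = 1, raising to the 13th power is a bijection on this group: if s^13 ≡ t^13 then (st^{−1})^13 = 1, and the only element of order dividing gcd(13, 22) = 1 is 1, so s = t.
With ψ(0) = 0 this makes ψ injective on all of ℤ_{23}, hence bijective (finite equal-size domain and codomain). In particular ψ is surjective.
Since ψ is surjective, we find the preimage of 19. The inverse of x ↦ x^13 on (ℤ_{23})^× is x ↦ x^17, because 13·17 = 221 = 10·22 + 1 ≡ 1 (mod 22) and x^{22} = 1 for x ≠ 0 (Fermat). So ψ⁻¹(19) = 19^17 mod 23.
Repeated squaring mod 23: 19^1 ≡ 19, 19^2 ≡ 19² = 361 ≡ 16, 19^4 ≡ 16² = 256 ≡ 3, 19^8 ≡ 3² = 9, 19^16 ≡ 9² = 81 ≡ 12. Since 17 = 16 + 1, 19^17 ≡ 12·19: 12·19 = 228 ≡ 21. So 19^17 ≡ 21 (mod 23).
Hence ψ⁻¹(19) = 21.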